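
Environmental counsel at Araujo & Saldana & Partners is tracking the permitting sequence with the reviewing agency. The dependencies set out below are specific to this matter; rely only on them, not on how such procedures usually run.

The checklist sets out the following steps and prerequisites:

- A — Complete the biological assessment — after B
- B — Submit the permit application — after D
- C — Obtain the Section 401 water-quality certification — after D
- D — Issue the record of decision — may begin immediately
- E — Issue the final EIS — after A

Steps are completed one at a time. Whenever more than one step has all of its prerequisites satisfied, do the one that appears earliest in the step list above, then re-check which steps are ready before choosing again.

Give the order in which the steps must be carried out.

D B A C E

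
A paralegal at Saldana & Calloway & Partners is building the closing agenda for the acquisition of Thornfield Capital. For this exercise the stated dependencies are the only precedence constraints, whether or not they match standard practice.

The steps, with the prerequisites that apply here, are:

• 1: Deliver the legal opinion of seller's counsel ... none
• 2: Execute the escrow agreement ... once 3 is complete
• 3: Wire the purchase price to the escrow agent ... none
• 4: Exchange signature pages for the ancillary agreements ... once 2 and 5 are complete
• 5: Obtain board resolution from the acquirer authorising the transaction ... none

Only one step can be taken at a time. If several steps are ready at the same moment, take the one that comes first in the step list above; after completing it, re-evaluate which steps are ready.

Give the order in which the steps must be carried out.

1, 3 and 5 have no prerequisites; 1 is listed earlier, so 1 is first.
3 and 5 are both available; 3 is listed earlier → 3.
2 and 5 are both available; 2 is listed earlier → 2.
Next only 5 has its prerequisites met → 5.
Next only 4 has its prerequisites met → 4.

1 → 3 → 2 → 5 → 4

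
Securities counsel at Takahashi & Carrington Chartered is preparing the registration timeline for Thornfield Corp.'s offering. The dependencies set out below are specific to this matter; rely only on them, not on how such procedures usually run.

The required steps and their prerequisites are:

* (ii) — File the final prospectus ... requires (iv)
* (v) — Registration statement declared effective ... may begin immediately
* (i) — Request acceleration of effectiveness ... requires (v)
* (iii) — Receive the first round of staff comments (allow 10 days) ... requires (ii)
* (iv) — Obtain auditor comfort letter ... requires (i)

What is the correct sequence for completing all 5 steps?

(v) (i) (iv) (ii) (iii)

(v) is the only step with nothing outstanding, so it goes first.
(i) needed (v), now all done → (i).
(iv) needed (i), now all done → (iv).
That leaves (ii) as the only ready step → (ii).
(iii) is the only step now ready → (iii).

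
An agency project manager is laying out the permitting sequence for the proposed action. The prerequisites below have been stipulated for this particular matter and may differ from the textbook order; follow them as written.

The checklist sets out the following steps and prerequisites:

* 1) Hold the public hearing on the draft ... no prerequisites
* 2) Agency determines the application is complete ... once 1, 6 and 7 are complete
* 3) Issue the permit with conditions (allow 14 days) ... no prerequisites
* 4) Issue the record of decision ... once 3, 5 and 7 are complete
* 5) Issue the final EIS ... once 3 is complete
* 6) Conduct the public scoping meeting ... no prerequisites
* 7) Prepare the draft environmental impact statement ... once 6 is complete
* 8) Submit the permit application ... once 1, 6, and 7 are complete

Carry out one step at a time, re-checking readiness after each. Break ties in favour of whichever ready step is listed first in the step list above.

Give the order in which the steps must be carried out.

1 3 5 6 7 2 4 8

Nothing is required for 1, 3 and 6. 1 is listed earlier → 1 first.
3 and 6 are both available; 3 is listed earlier → 3.
5 and 6 are both available; 5 is listed earlier → 5.
6 is the only step now ready → 6.
That leaves 7 as the only ready step → 7.
Ready: 2, 4 and 8. 2 is listed earlier → 2.
4 and 8 are both available; 4 is listed earlier → 4.
Next only 8 has its prerequisites met → 8.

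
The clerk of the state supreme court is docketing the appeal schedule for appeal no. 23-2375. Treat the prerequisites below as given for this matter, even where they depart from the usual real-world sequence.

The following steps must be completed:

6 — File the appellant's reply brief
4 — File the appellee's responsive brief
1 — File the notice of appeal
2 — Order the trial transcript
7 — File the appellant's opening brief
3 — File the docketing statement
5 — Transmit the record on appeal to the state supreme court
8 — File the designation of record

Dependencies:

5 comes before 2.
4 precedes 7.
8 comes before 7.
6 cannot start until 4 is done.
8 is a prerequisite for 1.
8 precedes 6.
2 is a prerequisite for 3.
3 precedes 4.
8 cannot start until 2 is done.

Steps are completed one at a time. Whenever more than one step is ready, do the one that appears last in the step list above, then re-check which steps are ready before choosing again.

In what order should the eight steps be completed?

5, 2, 8, 3, 1, 4, 7, 6

5 is the only step with nothing outstanding, so it goes first.
Next only 2 has its prerequisites met → 2.
Now 8 and 3 have their prerequisites met. 8 is listed later, so 8 next.
1 now also ready, so the ready set is {3, 1}; 3 is listed later → 3.
4 now also ready, so the ready set is {1, 4}; 1 is listed later → 1.
4 needed 3, now all done → 4.
Ready: 7 and 6. 7 is listed later → 7.
6 needed 8 and 4, now all done → 6.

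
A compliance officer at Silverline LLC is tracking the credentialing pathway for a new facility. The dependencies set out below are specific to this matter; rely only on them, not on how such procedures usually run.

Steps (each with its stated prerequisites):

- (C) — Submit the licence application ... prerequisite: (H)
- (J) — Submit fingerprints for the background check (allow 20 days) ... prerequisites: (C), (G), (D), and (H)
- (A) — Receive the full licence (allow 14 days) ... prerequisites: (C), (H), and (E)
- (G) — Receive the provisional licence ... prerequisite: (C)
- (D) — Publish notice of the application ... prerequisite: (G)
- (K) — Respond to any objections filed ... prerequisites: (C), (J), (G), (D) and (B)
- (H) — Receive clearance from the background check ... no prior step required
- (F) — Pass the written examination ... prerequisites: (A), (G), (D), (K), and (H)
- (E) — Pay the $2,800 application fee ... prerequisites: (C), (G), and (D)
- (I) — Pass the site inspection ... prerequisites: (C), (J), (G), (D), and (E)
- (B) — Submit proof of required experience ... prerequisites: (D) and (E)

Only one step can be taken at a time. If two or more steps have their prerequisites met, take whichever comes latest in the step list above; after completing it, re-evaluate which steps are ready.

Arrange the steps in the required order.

(H), (C), (G), (D), (E), (B), (A), (J), (I), (K), (F)

(H) has no prerequisites → (H) first.
(C) is the only step now ready → (C).
(G) needed (C), now all done → (G).
(D) needed (G), now all done → (D).
Ready: (E) and (J). (E) is listed later → (E).
Now (B), (A) and (J) have their prerequisites met. (B) is listed later, so (B) next.
Ready: (A) and (J). (A) is listed later → (A).
That leaves (J) as the only ready step → (J).
Now (I) and (K) have their prerequisites met. (I) is listed later, so (I) next.
(K) needed (B), (D), (G), (J) and (C), now all done → (K).
That leaves (F) as the only ready step → (F).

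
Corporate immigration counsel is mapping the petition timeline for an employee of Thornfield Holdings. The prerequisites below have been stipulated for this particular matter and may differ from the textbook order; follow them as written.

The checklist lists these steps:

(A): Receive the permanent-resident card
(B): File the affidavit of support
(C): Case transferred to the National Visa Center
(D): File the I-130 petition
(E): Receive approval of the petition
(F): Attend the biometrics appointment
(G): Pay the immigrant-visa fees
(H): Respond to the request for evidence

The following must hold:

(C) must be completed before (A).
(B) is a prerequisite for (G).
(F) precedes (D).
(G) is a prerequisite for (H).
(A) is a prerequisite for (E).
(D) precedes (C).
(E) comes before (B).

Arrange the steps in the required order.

(F), (D), (C), (A), (E), (B), (G), (H)

Only (F) has no prerequisites, so it is first.
Next only (D) has its prerequisites met → (D).
Next only (C) has its prerequisites met → (C).
(A) is the only step now ready → (A).
Next only (E) has its prerequisites met → (E).
Next only (B) has its prerequisites met → (B).
Next only (G) has its prerequisites met → (G).
That leaves (H) as the only ready step → (H).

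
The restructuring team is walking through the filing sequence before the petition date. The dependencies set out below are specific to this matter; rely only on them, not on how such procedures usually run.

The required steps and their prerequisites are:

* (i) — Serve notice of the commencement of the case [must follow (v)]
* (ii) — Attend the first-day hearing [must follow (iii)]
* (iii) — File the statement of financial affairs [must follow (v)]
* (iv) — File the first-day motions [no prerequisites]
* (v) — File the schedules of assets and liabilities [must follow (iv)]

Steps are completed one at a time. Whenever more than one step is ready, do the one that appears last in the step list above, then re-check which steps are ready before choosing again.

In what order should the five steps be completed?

(iv), (v), (iii), (ii), (i)

Only (iv) has no prerequisites, so it is first.
(v) needed (iv), now all done → (v).
Ready: (iii) and (i). (iii) is listed later → (iii).
Ready: (ii) and (i). (ii) is listed later → (ii).
(i) needed (v), now all done → (i).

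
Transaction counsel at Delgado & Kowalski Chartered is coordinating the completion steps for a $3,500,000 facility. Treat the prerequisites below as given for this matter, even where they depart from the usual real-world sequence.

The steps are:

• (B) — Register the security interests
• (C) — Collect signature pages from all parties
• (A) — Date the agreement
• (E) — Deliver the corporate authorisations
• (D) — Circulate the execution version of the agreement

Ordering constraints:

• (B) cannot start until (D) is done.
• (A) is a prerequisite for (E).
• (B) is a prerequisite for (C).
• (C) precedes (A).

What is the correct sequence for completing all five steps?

(D) (B) (C) (A) (E)

Only (D) has no prerequisites, so it is first.
(B) needed (D), now all done → (B).
Next only (C) has its prerequisites met → (C).
(A) needed (C), now all done → (A).
That leaves (E) as the only ready step → (E).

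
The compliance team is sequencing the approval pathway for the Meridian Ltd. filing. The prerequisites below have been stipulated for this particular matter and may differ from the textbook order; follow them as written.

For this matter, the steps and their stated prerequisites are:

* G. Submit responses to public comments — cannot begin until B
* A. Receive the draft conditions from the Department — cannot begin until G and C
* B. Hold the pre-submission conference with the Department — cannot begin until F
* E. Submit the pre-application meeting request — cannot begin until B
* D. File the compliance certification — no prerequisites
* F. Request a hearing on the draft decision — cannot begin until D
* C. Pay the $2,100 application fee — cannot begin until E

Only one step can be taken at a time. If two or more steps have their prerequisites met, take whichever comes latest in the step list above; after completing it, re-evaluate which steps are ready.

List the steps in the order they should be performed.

D is the only step with nothing outstanding, so it goes first.
F needed D, now all done → F.
B needed F, now all done → B.
Now E and G have their prerequisites met. E is listed later, so E next.
C and G are both available; C is listed later → C.
G needed B, now all done → G.
A is the only step now ready → A.

D, F, B, E, C, G, A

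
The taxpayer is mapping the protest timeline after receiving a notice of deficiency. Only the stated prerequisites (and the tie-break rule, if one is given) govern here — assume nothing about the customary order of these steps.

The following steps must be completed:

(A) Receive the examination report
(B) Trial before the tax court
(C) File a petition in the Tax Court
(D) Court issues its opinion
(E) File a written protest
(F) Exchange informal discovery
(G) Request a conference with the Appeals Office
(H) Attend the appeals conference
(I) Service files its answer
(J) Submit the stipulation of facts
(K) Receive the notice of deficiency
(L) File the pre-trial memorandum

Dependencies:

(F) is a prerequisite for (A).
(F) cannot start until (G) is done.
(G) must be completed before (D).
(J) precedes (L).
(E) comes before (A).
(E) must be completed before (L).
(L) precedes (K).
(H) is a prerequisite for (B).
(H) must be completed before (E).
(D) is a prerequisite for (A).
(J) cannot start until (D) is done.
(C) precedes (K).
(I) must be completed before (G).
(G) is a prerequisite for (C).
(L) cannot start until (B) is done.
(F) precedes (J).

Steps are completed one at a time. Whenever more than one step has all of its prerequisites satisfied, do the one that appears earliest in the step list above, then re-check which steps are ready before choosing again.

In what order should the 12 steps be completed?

(H), (B), (E), (I), (G), (C), (D), (F), (A), (J), (L), (K)

(H) and (I) have no prerequisites; (H) is listed earlier, so (H) is first.
(B), (E) and (I) are all available; (B) is listed earlier → (B).
(E) and (I) are both available; (E) is listed earlier → (E).
(I) is the only step now ready → (I).
That leaves (G) as the only ready step → (G).
Now (C), (D) and (F) have their prerequisites met. (C) is listed earlier, so (C) next.
Now (D) and (F) have their prerequisites met. (D) is listed earlier, so (D) next.
That leaves (F) as the only ready step → (F).
Ready: (A) and (J). (A) is listed earlier → (A).
That leaves (J) as the only ready step → (J).
(L) needed (B), (E) and (J), now all done → (L).
(K) is the only step now ready → (K).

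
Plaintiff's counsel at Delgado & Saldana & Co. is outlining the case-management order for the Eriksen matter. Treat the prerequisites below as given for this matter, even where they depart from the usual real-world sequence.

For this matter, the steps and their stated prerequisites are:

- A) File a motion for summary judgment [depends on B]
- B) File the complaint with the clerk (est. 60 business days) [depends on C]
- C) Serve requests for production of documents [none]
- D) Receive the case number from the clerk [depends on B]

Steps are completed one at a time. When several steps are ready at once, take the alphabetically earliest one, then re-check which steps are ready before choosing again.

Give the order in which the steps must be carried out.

C, B, A, D

C is the only step with nothing outstanding, so it goes first.
B is the only step now ready → B.
Now A and D have their prerequisites met. A has the earlier label, so A next.
D needed B, now all done → D.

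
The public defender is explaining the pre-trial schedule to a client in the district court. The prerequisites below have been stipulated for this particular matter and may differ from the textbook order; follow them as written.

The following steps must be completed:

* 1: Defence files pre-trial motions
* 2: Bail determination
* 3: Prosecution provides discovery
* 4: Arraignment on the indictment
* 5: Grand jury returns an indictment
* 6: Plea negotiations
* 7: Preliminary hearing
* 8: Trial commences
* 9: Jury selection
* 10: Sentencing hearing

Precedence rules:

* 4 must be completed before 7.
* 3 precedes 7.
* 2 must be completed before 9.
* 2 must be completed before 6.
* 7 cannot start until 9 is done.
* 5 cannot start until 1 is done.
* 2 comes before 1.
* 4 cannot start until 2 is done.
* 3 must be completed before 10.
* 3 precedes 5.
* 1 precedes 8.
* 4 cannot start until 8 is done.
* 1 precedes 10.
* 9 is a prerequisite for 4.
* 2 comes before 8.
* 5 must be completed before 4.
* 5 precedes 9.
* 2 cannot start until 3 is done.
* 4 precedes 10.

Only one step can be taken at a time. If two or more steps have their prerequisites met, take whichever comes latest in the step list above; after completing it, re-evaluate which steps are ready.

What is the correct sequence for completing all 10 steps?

3 2 6 1 8 5 9 4 10 7

3 is the only step with nothing outstanding, so it goes first.
That leaves 2 as the only ready step → 2.
Now 6 and 1 have their prerequisites met. 6 is listed later, so 6 next.
1 needed 2, now all done → 1.
Ready: 8 and 5. 8 is listed later → 8.
5 needed 3 and 1, now all done → 5.
9 needed 5 and 2, now all done → 9.
4 needed 9, 8, 5 and 2, now all done → 4.
Now 10 and 7 have their prerequisites met. 10 is listed later, so 10 next.
7 needed 9, 4 and 3, now all done → 7.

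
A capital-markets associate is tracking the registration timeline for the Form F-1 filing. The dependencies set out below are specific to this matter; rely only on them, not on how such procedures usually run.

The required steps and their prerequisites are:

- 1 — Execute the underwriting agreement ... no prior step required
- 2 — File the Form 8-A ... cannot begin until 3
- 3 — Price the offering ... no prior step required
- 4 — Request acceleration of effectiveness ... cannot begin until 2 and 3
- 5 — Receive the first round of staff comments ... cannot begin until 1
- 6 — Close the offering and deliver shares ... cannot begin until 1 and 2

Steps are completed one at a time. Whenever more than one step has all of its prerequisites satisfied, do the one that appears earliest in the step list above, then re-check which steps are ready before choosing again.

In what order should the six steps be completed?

1 and 3 have no prerequisites; 1 is listed earlier, so 1 is first.
Ready: 3 and 5. 3 is listed earlier → 3.
2 now also ready, so the ready set is {2, 5}; 2 is listed earlier → 2.
Now 4, 5 and 6 have their prerequisites met. 4 is listed earlier, so 4 next.
Now 5 and 6 have their prerequisites met. 5 is listed earlier, so 5 next.
6 is the only step now ready → 6.

1, 3, 2, 4, 5, 6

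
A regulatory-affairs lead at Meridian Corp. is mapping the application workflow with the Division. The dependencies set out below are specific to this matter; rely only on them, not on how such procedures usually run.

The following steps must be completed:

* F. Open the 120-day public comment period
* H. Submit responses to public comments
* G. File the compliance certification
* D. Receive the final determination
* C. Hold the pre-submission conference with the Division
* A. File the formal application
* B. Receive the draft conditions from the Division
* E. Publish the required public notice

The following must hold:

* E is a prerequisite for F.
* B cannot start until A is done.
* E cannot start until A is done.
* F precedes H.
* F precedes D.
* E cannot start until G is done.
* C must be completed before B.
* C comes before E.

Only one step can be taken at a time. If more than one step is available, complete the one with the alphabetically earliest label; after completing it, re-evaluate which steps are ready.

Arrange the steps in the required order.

Nothing is required for A, C and G. A has the earlier label → A first.
Now C and G have their prerequisites met. C has the earlier label, so C next.
B and G are both available; B has the earlier label → B.
Next only G has its prerequisites met → G.
That leaves E as the only ready step → E.
That leaves F as the only ready step → F.
Ready: D and H. D has the earlier label → D.
H needed F, now all done → H.

A → C → B → G → E → F → D → H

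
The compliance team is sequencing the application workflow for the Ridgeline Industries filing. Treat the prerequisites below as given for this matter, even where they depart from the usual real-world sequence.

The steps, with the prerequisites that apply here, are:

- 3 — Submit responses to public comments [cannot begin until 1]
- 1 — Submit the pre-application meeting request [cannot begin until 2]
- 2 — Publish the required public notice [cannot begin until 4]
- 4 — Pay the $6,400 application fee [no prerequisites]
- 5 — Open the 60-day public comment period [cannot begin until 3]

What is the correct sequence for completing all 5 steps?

4 is the only step with nothing outstanding, so it goes first.
2 needed 4, now all done → 2.
1 needed 2, now all done → 1.
3 needed 1, now all done → 3.
Next only 5 has its prerequisites met → 5.

4, 2, 1, 3, 5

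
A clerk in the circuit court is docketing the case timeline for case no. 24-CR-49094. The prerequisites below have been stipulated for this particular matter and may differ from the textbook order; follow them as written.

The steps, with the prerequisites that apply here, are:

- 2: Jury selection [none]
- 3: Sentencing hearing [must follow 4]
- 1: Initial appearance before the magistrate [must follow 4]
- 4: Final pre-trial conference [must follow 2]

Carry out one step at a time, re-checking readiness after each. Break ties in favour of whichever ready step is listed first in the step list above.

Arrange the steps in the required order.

Only 2 has no prerequisites, so it is first.
That leaves 4 as the only ready step → 4.
3 and 1 are both available; 3 is listed earlier → 3.
1 needed 4, now all done → 1.

2 4 3 1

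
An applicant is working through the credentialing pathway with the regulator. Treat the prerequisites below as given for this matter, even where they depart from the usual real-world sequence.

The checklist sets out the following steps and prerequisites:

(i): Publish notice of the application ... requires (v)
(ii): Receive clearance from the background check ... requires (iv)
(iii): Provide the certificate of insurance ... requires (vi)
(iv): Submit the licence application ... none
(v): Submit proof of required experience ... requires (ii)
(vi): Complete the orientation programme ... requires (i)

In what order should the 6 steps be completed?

(iv) has no prerequisites → (iv) first.
(ii) is the only step now ready → (ii).
That leaves (v) as the only ready step → (v).
(i) is the only step now ready → (i).
(vi) needed (i), now all done → (vi).
Next only (iii) has its prerequisites met → (iii).

(iv) (ii) (v) (i) (vi) (iii)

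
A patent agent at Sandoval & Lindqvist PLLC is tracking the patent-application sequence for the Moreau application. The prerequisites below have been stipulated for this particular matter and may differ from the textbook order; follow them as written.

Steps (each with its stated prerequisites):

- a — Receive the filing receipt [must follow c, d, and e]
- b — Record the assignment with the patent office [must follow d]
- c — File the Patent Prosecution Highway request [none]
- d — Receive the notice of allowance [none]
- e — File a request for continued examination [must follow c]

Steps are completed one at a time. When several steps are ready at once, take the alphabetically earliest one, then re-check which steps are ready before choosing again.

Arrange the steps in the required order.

c and d have no prerequisites; c has the earlier label, so c is first.
Ready: d and e. d has the earlier label → d.
b and e are both available; b has the earlier label → b.
e is the only step now ready → e.
a needed c, d and e, now all done → a.

c d b e a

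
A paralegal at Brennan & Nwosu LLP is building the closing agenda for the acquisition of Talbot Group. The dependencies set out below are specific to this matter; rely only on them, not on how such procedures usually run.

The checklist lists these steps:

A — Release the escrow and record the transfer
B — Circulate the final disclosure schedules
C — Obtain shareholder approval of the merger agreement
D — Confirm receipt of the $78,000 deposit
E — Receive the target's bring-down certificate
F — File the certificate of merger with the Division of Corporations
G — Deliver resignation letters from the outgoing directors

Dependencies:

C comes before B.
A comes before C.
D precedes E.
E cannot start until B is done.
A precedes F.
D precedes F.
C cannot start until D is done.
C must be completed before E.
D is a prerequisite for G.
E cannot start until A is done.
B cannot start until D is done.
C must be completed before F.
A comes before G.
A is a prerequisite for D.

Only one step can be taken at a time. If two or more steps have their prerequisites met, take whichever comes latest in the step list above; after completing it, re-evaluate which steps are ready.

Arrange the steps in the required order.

Only A has no prerequisites, so it is first.
D needed A, now all done → D.
G and C are both available; G is listed later → G.
Next only C has its prerequisites met → C.
F and B are both available; F is listed later → F.
B is the only step now ready → B.
E needed D, C, B and A, now all done → E.

A → D → G → C → F → B → E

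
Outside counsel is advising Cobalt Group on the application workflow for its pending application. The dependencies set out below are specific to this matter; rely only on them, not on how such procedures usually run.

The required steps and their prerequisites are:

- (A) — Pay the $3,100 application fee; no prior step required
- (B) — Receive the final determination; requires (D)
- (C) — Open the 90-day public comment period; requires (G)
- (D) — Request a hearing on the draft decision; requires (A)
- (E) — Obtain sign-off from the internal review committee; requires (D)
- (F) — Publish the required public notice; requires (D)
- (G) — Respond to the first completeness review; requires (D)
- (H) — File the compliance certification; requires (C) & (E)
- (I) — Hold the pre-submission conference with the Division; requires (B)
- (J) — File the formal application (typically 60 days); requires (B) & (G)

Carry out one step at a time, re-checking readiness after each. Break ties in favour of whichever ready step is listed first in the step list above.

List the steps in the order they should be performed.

(A) has no prerequisites → (A) first.
That leaves (D) as the only ready step → (D).
Ready: (B), (E), (F) and (G). (B) is listed earlier → (B).
(E), (F), (G) and (I) are all available; (E) is listed earlier → (E).
(F), (G) and (I) are all available; (F) is listed earlier → (F).
Now (G) and (I) have their prerequisites met. (G) is listed earlier, so (G) next.
Ready: (C), (I) and (J). (C) is listed earlier → (C).
(H) now also ready, so the ready set is {(H), (I), (J)}; (H) is listed earlier → (H).
Now (I) and (J) have their prerequisites met. (I) is listed earlier, so (I) next.
Next only (J) has its prerequisites met → (J).

(A), (D), (B), (E), (F), (G), (C), (H), (I), (J)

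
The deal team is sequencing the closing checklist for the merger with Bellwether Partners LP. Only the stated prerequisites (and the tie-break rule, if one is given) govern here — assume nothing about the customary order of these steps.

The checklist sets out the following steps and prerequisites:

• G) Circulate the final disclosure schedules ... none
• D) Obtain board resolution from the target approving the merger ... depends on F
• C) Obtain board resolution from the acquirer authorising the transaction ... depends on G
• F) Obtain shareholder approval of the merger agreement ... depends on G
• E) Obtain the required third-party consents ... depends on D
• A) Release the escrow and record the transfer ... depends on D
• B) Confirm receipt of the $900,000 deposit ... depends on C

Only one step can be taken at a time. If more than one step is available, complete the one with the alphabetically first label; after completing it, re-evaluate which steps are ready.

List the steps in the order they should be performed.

G → C → B → F → D → A → E

Only G has no prerequisites, so it is first.
Ready: C and F. C has the earlier label → C.
B now also ready, so the ready set is {B, F}; B has the earlier label → B.
Next only F has its prerequisites met → F.
That leaves D as the only ready step → D.
A and E are both available; A has the earlier label → A.
E needed D, now all done → E.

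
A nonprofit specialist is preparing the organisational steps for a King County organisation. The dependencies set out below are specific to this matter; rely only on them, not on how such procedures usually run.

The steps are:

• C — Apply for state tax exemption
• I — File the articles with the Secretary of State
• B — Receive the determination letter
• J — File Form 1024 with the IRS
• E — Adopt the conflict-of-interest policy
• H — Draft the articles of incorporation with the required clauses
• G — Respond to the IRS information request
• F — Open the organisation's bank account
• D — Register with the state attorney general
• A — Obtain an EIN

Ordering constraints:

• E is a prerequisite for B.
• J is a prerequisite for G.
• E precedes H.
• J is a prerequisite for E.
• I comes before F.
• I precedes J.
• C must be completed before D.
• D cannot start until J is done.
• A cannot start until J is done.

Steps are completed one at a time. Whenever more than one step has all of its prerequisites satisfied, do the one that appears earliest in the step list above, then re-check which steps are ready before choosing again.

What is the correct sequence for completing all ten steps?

C I J E B H G F D A

C and I have no prerequisites; C is listed earlier, so C is first.
Next only I has its prerequisites met → I.
J and F are both available; J is listed earlier → J.
Ready: E, G, F, D and A. E is listed earlier → E.
Now B, H, G, F, D and A have their prerequisites met. B is listed earlier, so B next.
H, G, F, D and A are all available; H is listed earlier → H.
Now G, F, D and A have their prerequisites met. G is listed earlier, so G next.
F, D and A are all available; F is listed earlier → F.
D and A are both available; D is listed earlier → D.
A needed J, now all done → A.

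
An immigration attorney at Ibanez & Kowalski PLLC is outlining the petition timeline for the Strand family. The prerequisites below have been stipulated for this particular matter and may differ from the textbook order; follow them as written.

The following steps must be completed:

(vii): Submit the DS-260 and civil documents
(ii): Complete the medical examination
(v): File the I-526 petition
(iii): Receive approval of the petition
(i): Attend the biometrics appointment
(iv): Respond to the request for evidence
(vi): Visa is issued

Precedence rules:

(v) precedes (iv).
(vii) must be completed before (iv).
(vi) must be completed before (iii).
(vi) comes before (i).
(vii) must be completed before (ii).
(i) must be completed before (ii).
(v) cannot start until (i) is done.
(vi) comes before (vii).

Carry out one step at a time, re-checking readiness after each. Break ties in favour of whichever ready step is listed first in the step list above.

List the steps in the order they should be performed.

(vi) (vii) (iii) (i) (ii) (v) (iv)

Only (vi) has no prerequisites, so it is first.
(vii), (iii) and (i) are all available; (vii) is listed earlier → (vii).
(iii) and (i) are both available; (iii) is listed earlier → (iii).
(i) needed (vi), now all done → (i).
Now (ii) and (v) have their prerequisites met. (ii) is listed earlier, so (ii) next.
(v) is the only step now ready → (v).
(iv) needed (vii) and (v), now all done → (iv).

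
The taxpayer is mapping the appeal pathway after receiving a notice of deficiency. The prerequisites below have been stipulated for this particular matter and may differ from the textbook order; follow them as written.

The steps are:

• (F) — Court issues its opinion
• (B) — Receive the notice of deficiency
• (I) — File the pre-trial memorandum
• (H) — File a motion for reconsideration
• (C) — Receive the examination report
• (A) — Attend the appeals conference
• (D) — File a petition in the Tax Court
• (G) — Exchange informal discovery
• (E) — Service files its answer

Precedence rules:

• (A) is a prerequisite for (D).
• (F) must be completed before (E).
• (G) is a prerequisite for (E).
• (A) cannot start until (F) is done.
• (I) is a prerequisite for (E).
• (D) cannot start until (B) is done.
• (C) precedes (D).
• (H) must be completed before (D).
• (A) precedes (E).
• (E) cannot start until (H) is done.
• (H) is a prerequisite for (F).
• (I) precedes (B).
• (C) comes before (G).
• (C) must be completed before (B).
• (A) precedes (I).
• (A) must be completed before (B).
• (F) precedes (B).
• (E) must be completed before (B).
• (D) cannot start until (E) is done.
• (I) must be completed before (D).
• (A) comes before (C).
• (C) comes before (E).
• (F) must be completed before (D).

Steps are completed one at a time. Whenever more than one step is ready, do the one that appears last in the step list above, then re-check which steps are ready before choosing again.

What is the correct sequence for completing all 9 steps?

(H) is the only step with nothing outstanding, so it goes first.
(F) needed (H), now all done → (F).
That leaves (A) as the only ready step → (A).
(C) and (I) are both available; (C) is listed later → (C).
Now (G) and (I) have their prerequisites met. (G) is listed later, so (G) next.
That leaves (I) as the only ready step → (I).
That leaves (E) as the only ready step → (E).
(B) needed (E), (A), (C), (I) and (F), now all done → (B).
(D) is the only step now ready → (D).

(H) → (F) → (A) → (C) → (G) → (I) → (E) → (B) → (D)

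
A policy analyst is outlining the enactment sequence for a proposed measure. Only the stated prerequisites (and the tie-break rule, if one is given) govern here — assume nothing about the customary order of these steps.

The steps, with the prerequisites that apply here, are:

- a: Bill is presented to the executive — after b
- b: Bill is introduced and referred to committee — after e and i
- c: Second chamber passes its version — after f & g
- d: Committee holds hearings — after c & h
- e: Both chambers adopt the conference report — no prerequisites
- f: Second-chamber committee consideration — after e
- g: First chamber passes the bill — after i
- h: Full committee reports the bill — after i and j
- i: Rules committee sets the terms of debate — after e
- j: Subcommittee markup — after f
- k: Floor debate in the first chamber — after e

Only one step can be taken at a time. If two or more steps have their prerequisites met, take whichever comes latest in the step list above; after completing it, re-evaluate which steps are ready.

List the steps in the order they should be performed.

e, k, i, g, f, j, h, c, d, b, a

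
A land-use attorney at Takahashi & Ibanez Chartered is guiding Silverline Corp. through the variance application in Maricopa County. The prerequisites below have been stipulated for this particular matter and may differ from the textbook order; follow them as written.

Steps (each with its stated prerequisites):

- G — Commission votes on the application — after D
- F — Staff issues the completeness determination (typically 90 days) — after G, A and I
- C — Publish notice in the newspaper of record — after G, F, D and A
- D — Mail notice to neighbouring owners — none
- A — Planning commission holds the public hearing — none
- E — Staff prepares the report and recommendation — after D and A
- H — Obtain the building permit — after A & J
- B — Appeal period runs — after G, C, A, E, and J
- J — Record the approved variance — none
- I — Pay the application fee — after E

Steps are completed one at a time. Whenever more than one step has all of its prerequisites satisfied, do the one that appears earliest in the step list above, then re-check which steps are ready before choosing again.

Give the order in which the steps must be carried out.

Nothing is required for D, A and J. D is listed earlier → D first.
Ready: G, A and J. G is listed earlier → G.
Ready: A and J. A is listed earlier → A.
E now also ready, so the ready set is {E, J}; E is listed earlier → E.
I now also ready, so the ready set is {J, I}; J is listed earlier → J.
H now also ready, so the ready set is {H, I}; H is listed earlier → H.
Next only I has its prerequisites met → I.
That leaves F as the only ready step → F.
That leaves C as the only ready step → C.
That leaves B as the only ready step → B.

D, G, A, E, J, H, I, F, C, B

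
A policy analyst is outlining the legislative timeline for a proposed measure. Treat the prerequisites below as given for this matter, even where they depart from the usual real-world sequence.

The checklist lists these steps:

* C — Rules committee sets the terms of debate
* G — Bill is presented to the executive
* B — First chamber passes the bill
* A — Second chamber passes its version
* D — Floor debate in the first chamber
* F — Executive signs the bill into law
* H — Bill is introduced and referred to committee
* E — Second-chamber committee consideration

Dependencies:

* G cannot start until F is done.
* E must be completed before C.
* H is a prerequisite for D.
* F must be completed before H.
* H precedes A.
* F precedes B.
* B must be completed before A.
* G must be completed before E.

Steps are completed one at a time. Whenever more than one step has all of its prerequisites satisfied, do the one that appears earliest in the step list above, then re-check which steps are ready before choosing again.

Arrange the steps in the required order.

F is the only step with nothing outstanding, so it goes first.
Ready: G, B and H. G is listed earlier → G.
B, H and E are all available; B is listed earlier → B.
Now H and E have their prerequisites met. H is listed earlier, so H next.
A and D now also ready, so the ready set is {A, D, E}; A is listed earlier → A.
D and E are both available; D is listed earlier → D.
E is the only step now ready → E.
C needed E, now all done → C.

F → G → B → H → A → D → E → C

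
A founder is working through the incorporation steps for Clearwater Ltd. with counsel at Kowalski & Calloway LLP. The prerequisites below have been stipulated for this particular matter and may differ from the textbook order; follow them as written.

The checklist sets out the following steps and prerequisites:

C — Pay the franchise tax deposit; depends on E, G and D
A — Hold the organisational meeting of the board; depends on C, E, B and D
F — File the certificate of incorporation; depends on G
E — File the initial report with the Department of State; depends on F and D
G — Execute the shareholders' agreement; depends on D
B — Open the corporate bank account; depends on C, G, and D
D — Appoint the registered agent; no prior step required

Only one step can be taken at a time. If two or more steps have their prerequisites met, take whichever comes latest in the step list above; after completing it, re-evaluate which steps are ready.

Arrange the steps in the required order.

D G F E C B A

Only D has no prerequisites, so it is first.
That leaves G as the only ready step → G.
F is the only step now ready → F.
E needed D and F, now all done → E.
C needed D, G and E, now all done → C.
B needed D, G and C, now all done → B.
A needed D, B, E and C, now all done → A.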